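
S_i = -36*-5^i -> [-36, 180, -900, 4500, -22500]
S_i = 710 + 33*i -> [710, 743, 776, 809, 842]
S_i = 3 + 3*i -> [3, 6, 9, 12, 15]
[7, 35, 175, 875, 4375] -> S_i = 7*5^i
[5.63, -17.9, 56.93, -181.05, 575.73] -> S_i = 5.63*(-3.18)^i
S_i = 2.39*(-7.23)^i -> [2.39, -17.28, 124.93, -903.26, 6530.57]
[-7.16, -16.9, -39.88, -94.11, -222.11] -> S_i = -7.16*2.36^i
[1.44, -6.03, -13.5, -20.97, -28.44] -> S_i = 1.44 + -7.47*i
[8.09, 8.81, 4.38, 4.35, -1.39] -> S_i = Random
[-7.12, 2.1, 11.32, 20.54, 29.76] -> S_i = -7.12 + 9.22*i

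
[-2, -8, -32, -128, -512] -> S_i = -2*4^i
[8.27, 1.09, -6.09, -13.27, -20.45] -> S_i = 8.27 + -7.18*i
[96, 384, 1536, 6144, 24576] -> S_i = 96*4^i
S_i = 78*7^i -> [78, 546, 3822, 26754, 187278]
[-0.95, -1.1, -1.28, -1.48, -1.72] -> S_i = -0.95*1.16^i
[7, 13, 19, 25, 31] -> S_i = 7 + 6*i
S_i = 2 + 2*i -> [2, 4, 6, 8, 10]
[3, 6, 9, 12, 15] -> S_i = 3 + 3*i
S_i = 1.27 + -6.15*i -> [1.27, -4.88, -11.03, -17.18, -23.33]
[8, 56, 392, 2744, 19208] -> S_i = 8*7^i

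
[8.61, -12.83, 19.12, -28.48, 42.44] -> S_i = 8.61*(-1.49)^i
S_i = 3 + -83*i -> [3, -80, -163, -246, -329]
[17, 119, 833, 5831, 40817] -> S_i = 17*7^i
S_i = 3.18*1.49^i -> [3.18, 4.74, 7.06, 10.52, 15.67]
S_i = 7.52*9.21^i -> [7.52, 69.26, 637.88, 5874.85, 54107.36]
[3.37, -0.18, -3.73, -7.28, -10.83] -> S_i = 3.37 + -3.55*i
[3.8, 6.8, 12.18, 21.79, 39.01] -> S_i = 3.80*1.79^i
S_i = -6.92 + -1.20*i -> [-6.92, -8.12, -9.32, -10.52, -11.72]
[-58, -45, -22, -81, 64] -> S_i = Random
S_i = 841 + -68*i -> [841, 773, 705, 637, 569]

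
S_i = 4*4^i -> [4, 16, 64, 256, 1024]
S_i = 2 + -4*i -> [2, -2, -6, -10, -14]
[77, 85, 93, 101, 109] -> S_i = 77 + 8*i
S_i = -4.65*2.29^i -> [-4.65, -10.65, -24.39, -55.84, -127.88]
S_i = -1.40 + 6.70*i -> [-1.4, 5.3, 12.0, 18.7, 25.4]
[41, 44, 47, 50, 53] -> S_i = 41 + 3*i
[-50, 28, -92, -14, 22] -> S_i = Random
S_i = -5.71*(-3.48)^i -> [-5.71, 19.87, -69.15, 240.64, -837.44]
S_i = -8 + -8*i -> [-8, -16, -24, -32, -40]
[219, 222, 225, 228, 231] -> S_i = 219 + 3*i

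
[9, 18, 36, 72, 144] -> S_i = 9*2^i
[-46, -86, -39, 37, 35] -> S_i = Random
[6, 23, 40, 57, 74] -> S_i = 6 + 17*i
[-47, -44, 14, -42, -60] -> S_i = Random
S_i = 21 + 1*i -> [21, 22, 23, 24, 25]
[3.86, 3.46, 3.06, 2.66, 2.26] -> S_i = 3.86 + -0.40*i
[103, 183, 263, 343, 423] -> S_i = 103 + 80*i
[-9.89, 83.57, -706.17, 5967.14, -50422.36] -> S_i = -9.89*(-8.45)^i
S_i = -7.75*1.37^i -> [-7.75, -10.62, -14.55, -19.93, -27.3]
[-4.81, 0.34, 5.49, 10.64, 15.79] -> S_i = -4.81 + 5.15*i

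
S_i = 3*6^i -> [3, 18, 108, 648, 3888]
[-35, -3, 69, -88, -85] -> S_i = Random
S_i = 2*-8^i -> [2, -16, 128, -1024, 8192]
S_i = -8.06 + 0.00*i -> [-8.06, -8.06, -8.06, -8.06, -8.06]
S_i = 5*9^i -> [5, 45, 405, 3645, 32805]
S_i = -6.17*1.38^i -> [-6.17, -8.51, -11.75, -16.22, -22.38]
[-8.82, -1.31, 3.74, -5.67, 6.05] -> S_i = Random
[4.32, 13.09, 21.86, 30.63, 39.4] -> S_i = 4.32 + 8.77*i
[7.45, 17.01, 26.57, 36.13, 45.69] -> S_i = 7.45 + 9.56*i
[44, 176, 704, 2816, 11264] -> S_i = 44*4^i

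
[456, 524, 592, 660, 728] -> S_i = 456 + 68*i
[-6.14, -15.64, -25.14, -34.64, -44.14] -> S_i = -6.14 + -9.50*i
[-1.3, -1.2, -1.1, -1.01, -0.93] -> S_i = -1.30*0.92^i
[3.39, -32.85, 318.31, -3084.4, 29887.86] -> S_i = 3.39*(-9.69)^i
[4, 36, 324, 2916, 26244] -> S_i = 4*9^i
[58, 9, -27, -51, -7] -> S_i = Random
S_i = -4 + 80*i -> [-4, 76, 156, 236, 316]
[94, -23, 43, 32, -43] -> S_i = Random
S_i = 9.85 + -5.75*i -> [9.85, 4.1, -1.65, -7.4, -13.15]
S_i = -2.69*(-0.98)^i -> [-2.69, 2.64, -2.58, 2.53, -2.48]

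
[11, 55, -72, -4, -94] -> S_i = Random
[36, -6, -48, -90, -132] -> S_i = 36 + -42*i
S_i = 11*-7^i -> [11, -77, 539, -3773, 26411]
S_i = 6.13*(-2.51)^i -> [6.13, -15.39, 38.62, -96.94, 243.31]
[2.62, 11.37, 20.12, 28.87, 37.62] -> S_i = 2.62 + 8.75*i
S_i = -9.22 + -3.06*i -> [-9.22, -12.28, -15.34, -18.4, -21.46]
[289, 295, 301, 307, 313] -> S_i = 289 + 6*i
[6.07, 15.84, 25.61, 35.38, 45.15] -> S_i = 6.07 + 9.77*i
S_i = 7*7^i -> [7, 49, 343, 2401, 16807]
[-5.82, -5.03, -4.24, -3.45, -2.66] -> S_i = -5.82 + 0.79*i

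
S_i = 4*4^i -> [4, 16, 64, 256, 1024]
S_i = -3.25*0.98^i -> [-3.25, -3.18, -3.12, -3.06, -3.0]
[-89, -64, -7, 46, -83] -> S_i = Random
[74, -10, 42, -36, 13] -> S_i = Random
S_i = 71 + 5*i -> [71, 76, 81, 86, 91]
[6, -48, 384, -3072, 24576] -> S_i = 6*-8^i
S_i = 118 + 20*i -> [118, 138, 158, 178, 198]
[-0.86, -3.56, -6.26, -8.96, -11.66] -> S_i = -0.86 + -2.70*i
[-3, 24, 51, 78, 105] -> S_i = -3 + 27*i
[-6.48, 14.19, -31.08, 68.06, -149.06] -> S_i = -6.48*(-2.19)^i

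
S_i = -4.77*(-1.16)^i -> [-4.77, 5.53, -6.42, 7.45, -8.64]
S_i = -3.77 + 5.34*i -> [-3.77, 1.57, 6.91, 12.25, 17.59]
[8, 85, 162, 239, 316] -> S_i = 8 + 77*i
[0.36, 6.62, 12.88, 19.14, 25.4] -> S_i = 0.36 + 6.26*i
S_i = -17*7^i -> [-17, -119, -833, -5831, -40817]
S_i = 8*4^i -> [8, 32, 128, 512, 2048]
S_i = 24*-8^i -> [24, -192, 1536, -12288, 98304]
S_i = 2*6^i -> [2, 12, 72, 432, 2592]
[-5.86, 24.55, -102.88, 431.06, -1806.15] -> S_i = -5.86*(-4.19)^i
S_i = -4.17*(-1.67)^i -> [-4.17, 6.96, -11.63, 19.42, -32.43]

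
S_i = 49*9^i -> [49, 441, 3969, 35721, 321489]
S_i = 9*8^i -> [9, 72, 576, 4608, 36864]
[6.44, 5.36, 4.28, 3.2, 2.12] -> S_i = 6.44 + -1.08*i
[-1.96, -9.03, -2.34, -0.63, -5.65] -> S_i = Random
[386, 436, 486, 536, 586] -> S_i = 386 + 50*i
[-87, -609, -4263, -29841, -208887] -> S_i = -87*7^i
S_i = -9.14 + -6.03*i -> [-9.14, -15.17, -21.2, -27.23, -33.26]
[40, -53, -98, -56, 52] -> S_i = Random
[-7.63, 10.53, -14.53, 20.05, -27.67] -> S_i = -7.63*(-1.38)^i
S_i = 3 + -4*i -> [3, -1, -5, -9, -13]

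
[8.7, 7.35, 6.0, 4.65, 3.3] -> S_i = 8.70 + -1.35*i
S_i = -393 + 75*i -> [-393, -318, -243, -168, -93]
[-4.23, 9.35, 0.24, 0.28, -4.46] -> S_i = Random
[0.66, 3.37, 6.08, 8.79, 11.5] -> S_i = 0.66 + 2.71*i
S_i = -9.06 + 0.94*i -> [-9.06, -8.12, -7.18, -6.24, -5.3]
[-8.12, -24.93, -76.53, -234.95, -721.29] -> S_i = -8.12*3.07^i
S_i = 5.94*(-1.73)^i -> [5.94, -10.28, 17.78, -30.76, 53.21]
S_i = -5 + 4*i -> [-5, -1, 3, 7, 11]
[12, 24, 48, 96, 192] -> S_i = 12*2^i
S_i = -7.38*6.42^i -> [-7.38, -47.38, -304.18, -1952.82, -12537.08]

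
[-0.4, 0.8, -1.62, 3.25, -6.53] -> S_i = -0.40*(-2.01)^i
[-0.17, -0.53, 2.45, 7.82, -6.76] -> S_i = Random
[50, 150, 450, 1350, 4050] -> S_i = 50*3^i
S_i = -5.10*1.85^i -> [-5.1, -9.44, -17.45, -32.29, -59.74]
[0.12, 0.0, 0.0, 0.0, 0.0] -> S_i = 0.12*0.04^i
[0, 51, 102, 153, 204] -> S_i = 0 + 51*i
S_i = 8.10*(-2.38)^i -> [8.1, -19.28, 45.88, -109.2, 259.89]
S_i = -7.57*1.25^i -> [-7.57, -9.46, -11.83, -14.79, -18.48]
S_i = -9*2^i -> [-9, -18, -36, -72, -144]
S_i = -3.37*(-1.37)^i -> [-3.37, 4.62, -6.33, 8.67, -11.87]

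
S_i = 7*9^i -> [7, 63, 567, 5103, 45927]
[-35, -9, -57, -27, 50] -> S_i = Random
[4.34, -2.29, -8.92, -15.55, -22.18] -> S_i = 4.34 + -6.63*i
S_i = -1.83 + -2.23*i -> [-1.83, -4.06, -6.29, -8.52, -10.75]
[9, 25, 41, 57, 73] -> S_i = 9 + 16*i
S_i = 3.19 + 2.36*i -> [3.19, 5.55, 7.91, 10.27, 12.63]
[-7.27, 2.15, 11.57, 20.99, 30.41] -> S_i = -7.27 + 9.42*i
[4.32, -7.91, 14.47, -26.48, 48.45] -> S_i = 4.32*(-1.83)^i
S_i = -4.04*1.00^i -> [-4.04, -4.04, -4.04, -4.04, -4.04]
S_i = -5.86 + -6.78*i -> [-5.86, -12.64, -19.42, -26.2, -32.98]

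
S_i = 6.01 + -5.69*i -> [6.01, 0.32, -5.37, -11.06, -16.75]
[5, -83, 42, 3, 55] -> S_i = Random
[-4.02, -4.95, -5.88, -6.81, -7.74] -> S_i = -4.02 + -0.93*i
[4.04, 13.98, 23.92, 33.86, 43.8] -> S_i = 4.04 + 9.94*i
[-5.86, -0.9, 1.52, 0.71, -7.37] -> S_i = Random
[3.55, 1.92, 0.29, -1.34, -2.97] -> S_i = 3.55 + -1.63*i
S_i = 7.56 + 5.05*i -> [7.56, 12.61, 17.66, 22.71, 27.76]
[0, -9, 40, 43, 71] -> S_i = Random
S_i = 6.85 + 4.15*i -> [6.85, 11.0, 15.15, 19.3, 23.45]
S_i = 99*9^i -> [99, 891, 8019, 72171, 649539]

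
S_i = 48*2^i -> [48, 96, 192, 384, 768]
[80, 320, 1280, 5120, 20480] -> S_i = 80*4^i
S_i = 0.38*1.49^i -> [0.38, 0.57, 0.84, 1.26, 1.87]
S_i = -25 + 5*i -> [-25, -20, -15, -10, -5]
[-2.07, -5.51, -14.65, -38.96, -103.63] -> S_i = -2.07*2.66^i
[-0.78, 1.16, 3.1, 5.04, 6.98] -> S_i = -0.78 + 1.94*i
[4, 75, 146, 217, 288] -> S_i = 4 + 71*i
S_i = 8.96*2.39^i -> [8.96, 21.41, 51.18, 122.32, 292.35]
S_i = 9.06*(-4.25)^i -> [9.06, -38.51, 163.65, -695.5, 2955.86]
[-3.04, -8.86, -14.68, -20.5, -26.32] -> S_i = -3.04 + -5.82*i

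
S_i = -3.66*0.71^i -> [-3.66, -2.6, -1.85, -1.31, -0.93]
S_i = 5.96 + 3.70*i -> [5.96, 9.66, 13.36, 17.06, 20.76]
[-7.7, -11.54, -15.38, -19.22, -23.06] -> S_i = -7.70 + -3.84*i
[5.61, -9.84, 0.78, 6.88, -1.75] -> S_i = Random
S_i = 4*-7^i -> [4, -28, 196, -1372, 9604]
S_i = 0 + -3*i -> [0, -3, -6, -9, -12]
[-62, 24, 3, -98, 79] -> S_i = Random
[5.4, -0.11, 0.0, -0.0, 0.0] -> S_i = 5.40*(-0.02)^i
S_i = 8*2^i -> [8, 16, 32, 64, 128]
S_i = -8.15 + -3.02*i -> [-8.15, -11.17, -14.19, -17.21, -20.23]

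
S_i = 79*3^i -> [79, 237, 711, 2133, 6399]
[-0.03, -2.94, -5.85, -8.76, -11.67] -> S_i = -0.03 + -2.91*i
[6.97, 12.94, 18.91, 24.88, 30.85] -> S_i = 6.97 + 5.97*i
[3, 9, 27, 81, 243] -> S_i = 3*3^i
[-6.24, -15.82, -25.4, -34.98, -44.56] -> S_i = -6.24 + -9.58*i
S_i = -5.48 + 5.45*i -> [-5.48, -0.03, 5.42, 10.87, 16.32]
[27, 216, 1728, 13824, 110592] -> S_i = 27*8^i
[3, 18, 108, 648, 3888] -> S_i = 3*6^i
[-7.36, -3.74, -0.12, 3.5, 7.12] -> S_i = -7.36 + 3.62*i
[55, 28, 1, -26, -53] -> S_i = 55 + -27*i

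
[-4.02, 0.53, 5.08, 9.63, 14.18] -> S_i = -4.02 + 4.55*i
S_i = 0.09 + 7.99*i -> [0.09, 8.08, 16.07, 24.06, 32.05]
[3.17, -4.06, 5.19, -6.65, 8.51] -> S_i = 3.17*(-1.28)^i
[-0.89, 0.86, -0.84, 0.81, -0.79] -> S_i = -0.89*(-0.97)^i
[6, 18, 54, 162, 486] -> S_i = 6*3^i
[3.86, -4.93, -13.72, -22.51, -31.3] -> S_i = 3.86 + -8.79*i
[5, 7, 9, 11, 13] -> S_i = 5 + 2*i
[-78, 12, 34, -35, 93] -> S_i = Random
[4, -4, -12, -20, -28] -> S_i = 4 + -8*i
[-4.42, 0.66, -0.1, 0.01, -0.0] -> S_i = -4.42*(-0.15)^i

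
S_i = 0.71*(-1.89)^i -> [0.71, -1.34, 2.54, -4.79, 9.06]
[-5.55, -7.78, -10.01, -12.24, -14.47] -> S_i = -5.55 + -2.23*i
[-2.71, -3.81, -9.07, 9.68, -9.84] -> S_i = Random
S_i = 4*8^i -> [4, 32, 256, 2048, 16384]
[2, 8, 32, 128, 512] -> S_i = 2*4^i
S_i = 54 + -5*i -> [54, 49, 44, 39, 34]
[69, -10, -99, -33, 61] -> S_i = Random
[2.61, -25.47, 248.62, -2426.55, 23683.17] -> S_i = 2.61*(-9.76)^i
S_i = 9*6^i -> [9, 54, 324, 1944, 11664]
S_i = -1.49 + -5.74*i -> [-1.49, -7.23, -12.97, -18.71, -24.45]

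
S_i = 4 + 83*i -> [4, 87, 170, 253, 336]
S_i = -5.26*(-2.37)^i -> [-5.26, 12.47, -29.54, 70.02, -165.95]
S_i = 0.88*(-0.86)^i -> [0.88, -0.76, 0.65, -0.56, 0.48]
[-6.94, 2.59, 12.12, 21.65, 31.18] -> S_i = -6.94 + 9.53*i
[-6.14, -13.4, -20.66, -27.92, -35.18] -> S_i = -6.14 + -7.26*i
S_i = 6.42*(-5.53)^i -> [6.42, -35.5, 196.33, -1085.7, 6003.93]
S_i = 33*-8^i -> [33, -264, 2112, -16896, 135168]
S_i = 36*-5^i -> [36, -180, 900, -4500, 22500]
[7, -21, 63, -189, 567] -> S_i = 7*-3^i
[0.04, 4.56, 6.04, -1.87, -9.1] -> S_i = Random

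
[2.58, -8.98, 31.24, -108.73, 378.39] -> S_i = 2.58*(-3.48)^i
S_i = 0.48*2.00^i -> [0.48, 0.96, 1.92, 3.84, 7.68]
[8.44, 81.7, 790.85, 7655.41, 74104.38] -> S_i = 8.44*9.68^i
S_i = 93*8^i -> [93, 744, 5952, 47616, 380928]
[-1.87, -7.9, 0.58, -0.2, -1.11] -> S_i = Random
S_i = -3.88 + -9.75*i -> [-3.88, -13.63, -23.38, -33.13, -42.88]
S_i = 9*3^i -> [9, 27, 81, 243, 729]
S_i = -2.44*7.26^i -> [-2.44, -17.71, -128.61, -933.68, -6778.54]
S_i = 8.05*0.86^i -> [8.05, 6.92, 5.95, 5.12, 4.4]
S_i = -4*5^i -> [-4, -20, -100, -500, -2500]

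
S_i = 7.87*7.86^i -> [7.87, 61.86, 486.21, 3821.57, 30037.58]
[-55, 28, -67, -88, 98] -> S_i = Random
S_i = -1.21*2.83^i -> [-1.21, -3.42, -9.69, -27.42, -77.61]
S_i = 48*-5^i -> [48, -240, 1200, -6000, 30000]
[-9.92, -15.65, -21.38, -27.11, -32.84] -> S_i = -9.92 + -5.73*i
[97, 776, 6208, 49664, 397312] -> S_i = 97*8^i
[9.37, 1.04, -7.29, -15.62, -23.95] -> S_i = 9.37 + -8.33*i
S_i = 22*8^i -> [22, 176, 1408, 11264, 90112]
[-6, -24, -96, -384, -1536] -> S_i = -6*4^i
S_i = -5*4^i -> [-5, -20, -80, -320, -1280]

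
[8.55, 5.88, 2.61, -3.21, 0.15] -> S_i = Random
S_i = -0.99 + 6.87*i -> [-0.99, 5.88, 12.75, 19.62, 26.49]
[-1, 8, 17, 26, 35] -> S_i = -1 + 9*i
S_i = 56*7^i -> [56, 392, 2744, 19208, 134456]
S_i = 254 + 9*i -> [254, 263, 272, 281, 290]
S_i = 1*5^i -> [1, 5, 25, 125, 625]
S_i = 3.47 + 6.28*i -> [3.47, 9.75, 16.03, 22.31, 28.59]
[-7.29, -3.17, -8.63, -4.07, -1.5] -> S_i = Random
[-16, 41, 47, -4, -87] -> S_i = Random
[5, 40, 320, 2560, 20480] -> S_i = 5*8^i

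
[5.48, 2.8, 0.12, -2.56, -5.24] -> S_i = 5.48 + -2.68*i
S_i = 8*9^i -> [8, 72, 648, 5832, 52488]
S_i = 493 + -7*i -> [493, 486, 479, 472, 465]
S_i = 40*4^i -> [40, 160, 640, 2560, 10240]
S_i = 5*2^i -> [5, 10, 20, 40, 80]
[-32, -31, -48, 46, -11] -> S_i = Random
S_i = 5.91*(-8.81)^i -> [5.91, -52.07, 458.71, -4041.25, 35603.37]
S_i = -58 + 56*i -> [-58, -2, 54, 110, 166]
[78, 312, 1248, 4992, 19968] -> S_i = 78*4^i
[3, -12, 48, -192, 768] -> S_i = 3*-4^i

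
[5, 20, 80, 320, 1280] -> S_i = 5*4^i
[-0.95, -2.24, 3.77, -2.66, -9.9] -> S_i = Random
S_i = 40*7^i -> [40, 280, 1960, 13720, 96040]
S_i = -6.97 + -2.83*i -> [-6.97, -9.8, -12.63, -15.46, -18.29]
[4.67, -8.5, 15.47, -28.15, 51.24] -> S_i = 4.67*(-1.82)^i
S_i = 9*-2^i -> [9, -18, 36, -72, 144]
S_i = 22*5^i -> [22, 110, 550, 2750, 13750]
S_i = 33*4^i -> [33, 132, 528, 2112, 8448]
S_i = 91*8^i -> [91, 728, 5824, 46592, 372736]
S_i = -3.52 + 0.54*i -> [-3.52, -2.98, -2.44, -1.9, -1.36]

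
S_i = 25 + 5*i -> [25, 30, 35, 40, 45]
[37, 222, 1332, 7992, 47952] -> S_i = 37*6^i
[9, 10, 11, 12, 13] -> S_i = 9 + 1*i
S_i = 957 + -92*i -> [957, 865, 773, 681, 589]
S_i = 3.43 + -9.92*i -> [3.43, -6.49, -16.41, -26.33, -36.25]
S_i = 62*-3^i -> [62, -186, 558, -1674, 5022]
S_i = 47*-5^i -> [47, -235, 1175, -5875, 29375]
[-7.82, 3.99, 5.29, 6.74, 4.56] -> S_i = Random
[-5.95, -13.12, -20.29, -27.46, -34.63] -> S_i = -5.95 + -7.17*i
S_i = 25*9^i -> [25, 225, 2025, 18225, 164025]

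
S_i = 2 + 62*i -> [2, 64, 126, 188, 250]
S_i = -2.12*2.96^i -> [-2.12, -6.28, -18.57, -54.98, -162.74]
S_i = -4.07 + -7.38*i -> [-4.07, -11.45, -18.83, -26.21, -33.59]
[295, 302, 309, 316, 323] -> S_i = 295 + 7*i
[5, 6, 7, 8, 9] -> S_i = 5 + 1*i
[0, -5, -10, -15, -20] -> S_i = 0 + -5*i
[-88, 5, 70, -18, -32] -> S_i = Random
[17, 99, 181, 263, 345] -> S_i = 17 + 82*i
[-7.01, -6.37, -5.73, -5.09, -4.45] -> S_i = -7.01 + 0.64*i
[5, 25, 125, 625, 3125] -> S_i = 5*5^i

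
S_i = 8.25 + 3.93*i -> [8.25, 12.18, 16.11, 20.04, 23.97]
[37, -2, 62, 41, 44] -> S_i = Random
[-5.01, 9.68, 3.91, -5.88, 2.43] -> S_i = Random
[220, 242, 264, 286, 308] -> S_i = 220 + 22*i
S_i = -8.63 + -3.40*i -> [-8.63, -12.03, -15.43, -18.83, -22.23]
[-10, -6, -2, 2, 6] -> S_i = -10 + 4*i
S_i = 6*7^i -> [6, 42, 294, 2058, 14406]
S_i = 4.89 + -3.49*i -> [4.89, 1.4, -2.09, -5.58, -9.07]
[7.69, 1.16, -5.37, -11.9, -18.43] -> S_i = 7.69 + -6.53*i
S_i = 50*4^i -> [50, 200, 800, 3200, 12800]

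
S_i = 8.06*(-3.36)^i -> [8.06, -27.08, 90.99, -305.74, 1027.29]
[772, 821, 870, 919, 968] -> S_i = 772 + 49*i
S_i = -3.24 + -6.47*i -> [-3.24, -9.71, -16.18, -22.65, -29.12]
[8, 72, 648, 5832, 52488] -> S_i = 8*9^i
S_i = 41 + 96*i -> [41, 137, 233, 329, 425]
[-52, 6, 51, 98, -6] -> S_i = Random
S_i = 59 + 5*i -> [59, 64, 69, 74, 79]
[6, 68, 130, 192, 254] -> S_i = 6 + 62*i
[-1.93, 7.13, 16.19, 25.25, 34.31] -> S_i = -1.93 + 9.06*i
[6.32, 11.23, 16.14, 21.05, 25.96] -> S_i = 6.32 + 4.91*i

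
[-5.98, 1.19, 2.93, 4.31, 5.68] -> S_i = Random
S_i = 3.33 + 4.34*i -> [3.33, 7.67, 12.01, 16.35, 20.69]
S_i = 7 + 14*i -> [7, 21, 35, 49, 63]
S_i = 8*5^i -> [8, 40, 200, 1000, 5000]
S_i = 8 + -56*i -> [8, -48, -104, -160, -216]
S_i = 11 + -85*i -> [11, -74, -159, -244, -329]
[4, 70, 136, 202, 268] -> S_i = 4 + 66*i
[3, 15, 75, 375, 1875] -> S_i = 3*5^i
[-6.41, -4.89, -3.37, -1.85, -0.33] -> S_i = -6.41 + 1.52*i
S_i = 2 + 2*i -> [2, 4, 6, 8, 10]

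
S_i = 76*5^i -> [76, 380, 1900, 9500, 47500]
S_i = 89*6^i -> [89, 534, 3204, 19224, 115344]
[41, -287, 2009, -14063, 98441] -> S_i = 41*-7^i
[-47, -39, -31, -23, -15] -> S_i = -47 + 8*i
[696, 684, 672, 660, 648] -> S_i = 696 + -12*i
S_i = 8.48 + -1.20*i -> [8.48, 7.28, 6.08, 4.88, 3.68]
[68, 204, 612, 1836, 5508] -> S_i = 68*3^i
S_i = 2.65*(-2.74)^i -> [2.65, -7.26, 19.9, -54.51, 149.36]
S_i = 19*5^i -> [19, 95, 475, 2375, 11875]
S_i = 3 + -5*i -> [3, -2, -7, -12, -17]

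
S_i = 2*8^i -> [2, 16, 128, 1024, 8192]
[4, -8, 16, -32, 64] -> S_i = 4*-2^i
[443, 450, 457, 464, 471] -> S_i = 443 + 7*i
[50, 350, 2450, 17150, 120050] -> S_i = 50*7^i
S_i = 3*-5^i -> [3, -15, 75, -375, 1875]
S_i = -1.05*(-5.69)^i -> [-1.05, 5.97, -33.99, 193.43, -1100.62]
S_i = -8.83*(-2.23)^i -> [-8.83, 19.69, -43.91, 97.92, -218.36]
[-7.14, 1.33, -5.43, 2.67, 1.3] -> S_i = Random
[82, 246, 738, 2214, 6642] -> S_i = 82*3^i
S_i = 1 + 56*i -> [1, 57, 113, 169, 225]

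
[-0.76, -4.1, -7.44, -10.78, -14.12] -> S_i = -0.76 + -3.34*i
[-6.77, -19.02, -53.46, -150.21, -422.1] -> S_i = -6.77*2.81^i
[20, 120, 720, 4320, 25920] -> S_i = 20*6^i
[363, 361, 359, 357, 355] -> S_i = 363 + -2*i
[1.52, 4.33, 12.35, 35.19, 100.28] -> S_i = 1.52*2.85^i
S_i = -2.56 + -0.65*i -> [-2.56, -3.21, -3.86, -4.51, -5.16]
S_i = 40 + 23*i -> [40, 63, 86, 109, 132]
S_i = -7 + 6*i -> [-7, -1, 5, 11, 17]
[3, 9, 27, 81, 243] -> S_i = 3*3^i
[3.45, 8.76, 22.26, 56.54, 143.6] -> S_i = 3.45*2.54^i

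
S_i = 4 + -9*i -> [4, -5, -14, -23, -32]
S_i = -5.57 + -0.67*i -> [-5.57, -6.24, -6.91, -7.58, -8.25]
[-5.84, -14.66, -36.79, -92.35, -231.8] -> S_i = -5.84*2.51^i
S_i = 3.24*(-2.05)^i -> [3.24, -6.64, 13.62, -27.91, 57.22]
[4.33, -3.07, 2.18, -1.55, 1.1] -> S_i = 4.33*(-0.71)^i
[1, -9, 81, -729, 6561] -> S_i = 1*-9^i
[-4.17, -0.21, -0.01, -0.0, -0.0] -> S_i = -4.17*0.05^i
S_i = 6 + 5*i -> [6, 11, 16, 21, 26]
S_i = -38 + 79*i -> [-38, 41, 120, 199, 278]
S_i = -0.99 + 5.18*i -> [-0.99, 4.19, 9.37, 14.55, 19.73]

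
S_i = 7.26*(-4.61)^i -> [7.26, -33.47, 154.29, -711.28, 3278.99]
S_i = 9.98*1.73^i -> [9.98, 17.27, 29.87, 51.67, 89.4]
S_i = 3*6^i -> [3, 18, 108, 648, 3888]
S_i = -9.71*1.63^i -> [-9.71, -15.83, -25.8, -42.05, -68.54]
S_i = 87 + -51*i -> [87, 36, -15, -66, -117]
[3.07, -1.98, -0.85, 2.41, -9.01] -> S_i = Random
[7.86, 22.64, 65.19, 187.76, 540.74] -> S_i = 7.86*2.88^i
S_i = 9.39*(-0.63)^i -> [9.39, -5.92, 3.73, -2.35, 1.48]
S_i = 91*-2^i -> [91, -182, 364, -728, 1456]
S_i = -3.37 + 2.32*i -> [-3.37, -1.05, 1.27, 3.59, 5.91]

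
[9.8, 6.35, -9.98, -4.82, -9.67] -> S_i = Random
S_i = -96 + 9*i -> [-96, -87, -78, -69, -60]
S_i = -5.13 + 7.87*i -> [-5.13, 2.74, 10.61, 18.48, 26.35]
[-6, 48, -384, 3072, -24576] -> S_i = -6*-8^i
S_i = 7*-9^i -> [7, -63, 567, -5103, 45927]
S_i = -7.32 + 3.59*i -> [-7.32, -3.73, -0.14, 3.45, 7.04]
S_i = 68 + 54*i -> [68, 122, 176, 230, 284]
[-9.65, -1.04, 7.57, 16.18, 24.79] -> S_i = -9.65 + 8.61*i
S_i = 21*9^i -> [21, 189, 1701, 15309, 137781]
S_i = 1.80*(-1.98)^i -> [1.8, -3.56, 7.06, -13.97, 27.67]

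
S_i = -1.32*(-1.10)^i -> [-1.32, 1.45, -1.6, 1.76, -1.93]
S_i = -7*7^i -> [-7, -49, -343, -2401, -16807]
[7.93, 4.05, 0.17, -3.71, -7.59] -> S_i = 7.93 + -3.88*i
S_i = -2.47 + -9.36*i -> [-2.47, -11.83, -21.19, -30.55, -39.91]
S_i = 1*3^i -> [1, 3, 9, 27, 81]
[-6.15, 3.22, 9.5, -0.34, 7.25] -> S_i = Random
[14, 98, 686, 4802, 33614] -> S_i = 14*7^i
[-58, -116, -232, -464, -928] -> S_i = -58*2^i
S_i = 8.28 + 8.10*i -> [8.28, 16.38, 24.48, 32.58, 40.68]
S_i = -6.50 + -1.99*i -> [-6.5, -8.49, -10.48, -12.47, -14.46]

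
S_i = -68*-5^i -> [-68, 340, -1700, 8500, -42500]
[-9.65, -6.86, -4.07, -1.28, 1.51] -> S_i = -9.65 + 2.79*i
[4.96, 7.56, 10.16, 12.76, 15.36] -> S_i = 4.96 + 2.60*i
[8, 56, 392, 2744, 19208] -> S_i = 8*7^i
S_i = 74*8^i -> [74, 592, 4736, 37888, 303104]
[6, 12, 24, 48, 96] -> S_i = 6*2^i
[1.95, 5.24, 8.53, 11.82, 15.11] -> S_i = 1.95 + 3.29*i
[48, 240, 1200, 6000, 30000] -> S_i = 48*5^i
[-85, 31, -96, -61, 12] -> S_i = Random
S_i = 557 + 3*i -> [557, 560, 563, 566, 569]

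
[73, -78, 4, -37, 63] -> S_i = Random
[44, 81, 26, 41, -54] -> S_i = Random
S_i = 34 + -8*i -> [34, 26, 18, 10, 2]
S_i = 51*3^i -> [51, 153, 459, 1377, 4131]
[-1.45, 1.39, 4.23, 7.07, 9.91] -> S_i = -1.45 + 2.84*i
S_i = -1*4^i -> [-1, -4, -16, -64, -256]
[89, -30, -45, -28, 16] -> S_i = Random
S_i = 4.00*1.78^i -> [4.0, 7.12, 12.67, 22.56, 40.16]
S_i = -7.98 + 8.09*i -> [-7.98, 0.11, 8.2, 16.29, 24.38]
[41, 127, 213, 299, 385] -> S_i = 41 + 86*i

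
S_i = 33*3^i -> [33, 99, 297, 891, 2673]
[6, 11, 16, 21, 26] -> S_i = 6 + 5*i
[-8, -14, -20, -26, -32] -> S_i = -8 + -6*i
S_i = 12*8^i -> [12, 96, 768, 6144, 49152]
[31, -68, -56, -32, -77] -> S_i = Random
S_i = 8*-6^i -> [8, -48, 288, -1728, 10368]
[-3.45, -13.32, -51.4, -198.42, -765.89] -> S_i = -3.45*3.86^i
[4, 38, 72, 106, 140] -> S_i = 4 + 34*i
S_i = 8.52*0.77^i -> [8.52, 6.56, 5.05, 3.89, 3.0]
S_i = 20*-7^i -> [20, -140, 980, -6860, 48020]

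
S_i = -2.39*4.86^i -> [-2.39, -11.62, -56.45, -274.35, -1333.35]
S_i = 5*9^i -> [5, 45, 405, 3645, 32805]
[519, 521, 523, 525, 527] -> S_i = 519 + 2*i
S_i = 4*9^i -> [4, 36, 324, 2916, 26244]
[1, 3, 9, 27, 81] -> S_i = 1*3^i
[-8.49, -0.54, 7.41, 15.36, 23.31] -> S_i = -8.49 + 7.95*i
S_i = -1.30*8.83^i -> [-1.3, -11.48, -101.36, -895.01, -7902.89]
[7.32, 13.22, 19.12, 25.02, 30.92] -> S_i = 7.32 + 5.90*i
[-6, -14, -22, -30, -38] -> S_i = -6 + -8*i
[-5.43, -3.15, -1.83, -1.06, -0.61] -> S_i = -5.43*0.58^i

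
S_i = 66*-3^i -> [66, -198, 594, -1782, 5346]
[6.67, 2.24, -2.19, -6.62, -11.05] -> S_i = 6.67 + -4.43*i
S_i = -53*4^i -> [-53, -212, -848, -3392, -13568]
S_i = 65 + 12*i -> [65, 77, 89, 101, 113]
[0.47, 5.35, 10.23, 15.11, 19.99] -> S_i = 0.47 + 4.88*i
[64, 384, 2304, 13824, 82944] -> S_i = 64*6^i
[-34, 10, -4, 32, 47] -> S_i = Random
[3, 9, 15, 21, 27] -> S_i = 3 + 6*i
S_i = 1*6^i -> [1, 6, 36, 216, 1296]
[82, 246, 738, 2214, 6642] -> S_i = 82*3^i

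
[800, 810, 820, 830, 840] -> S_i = 800 + 10*i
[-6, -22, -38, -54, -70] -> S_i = -6 + -16*i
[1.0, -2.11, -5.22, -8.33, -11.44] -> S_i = 1.00 + -3.11*i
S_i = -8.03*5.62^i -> [-8.03, -45.13, -253.62, -1425.36, -8010.52]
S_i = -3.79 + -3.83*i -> [-3.79, -7.62, -11.45, -15.28, -19.11]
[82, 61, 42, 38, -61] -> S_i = Random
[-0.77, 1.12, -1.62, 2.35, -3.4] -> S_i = -0.77*(-1.45)^i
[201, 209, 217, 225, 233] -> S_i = 201 + 8*i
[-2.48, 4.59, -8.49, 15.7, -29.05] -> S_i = -2.48*(-1.85)^i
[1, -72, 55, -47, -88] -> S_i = Random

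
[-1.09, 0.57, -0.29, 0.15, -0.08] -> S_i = -1.09*(-0.52)^i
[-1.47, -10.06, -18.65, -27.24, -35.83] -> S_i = -1.47 + -8.59*i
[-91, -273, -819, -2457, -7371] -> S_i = -91*3^i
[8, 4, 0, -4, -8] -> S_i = 8 + -4*i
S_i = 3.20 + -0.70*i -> [3.2, 2.5, 1.8, 1.1, 0.4]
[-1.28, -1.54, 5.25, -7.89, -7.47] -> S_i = Random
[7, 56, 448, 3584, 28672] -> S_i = 7*8^i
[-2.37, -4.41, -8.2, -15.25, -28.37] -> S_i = -2.37*1.86^i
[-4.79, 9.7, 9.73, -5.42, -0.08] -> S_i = Random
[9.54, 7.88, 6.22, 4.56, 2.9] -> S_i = 9.54 + -1.66*i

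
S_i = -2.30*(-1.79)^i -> [-2.3, 4.12, -7.37, 13.19, -23.61]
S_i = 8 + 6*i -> [8, 14, 20, 26, 32]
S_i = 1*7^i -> [1, 7, 49, 343, 2401]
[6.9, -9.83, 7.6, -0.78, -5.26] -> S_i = Random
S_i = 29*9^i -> [29, 261, 2349, 21141, 190269]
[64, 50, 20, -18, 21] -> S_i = Random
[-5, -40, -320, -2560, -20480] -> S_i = -5*8^i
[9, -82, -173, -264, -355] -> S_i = 9 + -91*i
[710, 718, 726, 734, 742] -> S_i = 710 + 8*i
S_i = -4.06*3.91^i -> [-4.06, -15.87, -62.07, -242.69, -948.93]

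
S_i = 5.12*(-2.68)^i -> [5.12, -13.72, 36.77, -98.55, 264.12]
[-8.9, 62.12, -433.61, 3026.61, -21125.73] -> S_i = -8.90*(-6.98)^i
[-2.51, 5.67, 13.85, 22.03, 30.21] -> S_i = -2.51 + 8.18*i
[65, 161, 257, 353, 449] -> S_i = 65 + 96*i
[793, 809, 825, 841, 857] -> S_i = 793 + 16*i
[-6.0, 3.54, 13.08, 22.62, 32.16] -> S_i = -6.00 + 9.54*i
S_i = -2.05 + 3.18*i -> [-2.05, 1.13, 4.31, 7.49, 10.67]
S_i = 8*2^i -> [8, 16, 32, 64, 128]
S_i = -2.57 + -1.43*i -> [-2.57, -4.0, -5.43, -6.86, -8.29]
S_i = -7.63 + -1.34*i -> [-7.63, -8.97, -10.31, -11.65, -12.99]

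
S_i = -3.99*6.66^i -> [-3.99, -26.57, -176.98, -1178.68, -7850.0]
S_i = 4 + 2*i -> [4, 6, 8, 10, 12]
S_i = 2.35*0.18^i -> [2.35, 0.42, 0.08, 0.01, 0.0]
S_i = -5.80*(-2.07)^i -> [-5.8, 12.01, -24.85, 51.44, -106.49]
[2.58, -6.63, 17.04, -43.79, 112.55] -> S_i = 2.58*(-2.57)^i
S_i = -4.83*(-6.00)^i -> [-4.83, 28.98, -173.88, 1043.28, -6259.68]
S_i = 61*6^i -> [61, 366, 2196, 13176, 79056]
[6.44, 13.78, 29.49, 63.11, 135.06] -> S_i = 6.44*2.14^i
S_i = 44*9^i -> [44, 396, 3564, 32076, 288684]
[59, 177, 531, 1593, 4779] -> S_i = 59*3^i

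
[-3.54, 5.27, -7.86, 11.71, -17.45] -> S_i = -3.54*(-1.49)^i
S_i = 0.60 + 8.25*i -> [0.6, 8.85, 17.1, 25.35, 33.6]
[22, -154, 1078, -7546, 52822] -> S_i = 22*-7^i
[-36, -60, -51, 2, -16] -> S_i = Random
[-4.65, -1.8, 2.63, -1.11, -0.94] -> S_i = Random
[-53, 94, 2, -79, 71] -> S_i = Random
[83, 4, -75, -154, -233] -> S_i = 83 + -79*i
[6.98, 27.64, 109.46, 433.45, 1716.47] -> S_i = 6.98*3.96^i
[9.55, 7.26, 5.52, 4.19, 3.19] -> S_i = 9.55*0.76^i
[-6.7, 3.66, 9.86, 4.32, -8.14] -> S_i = Random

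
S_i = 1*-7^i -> [1, -7, 49, -343, 2401]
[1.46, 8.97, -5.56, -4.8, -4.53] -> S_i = Random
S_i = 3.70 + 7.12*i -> [3.7, 10.82, 17.94, 25.06, 32.18]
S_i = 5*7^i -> [5, 35, 245, 1715, 12005]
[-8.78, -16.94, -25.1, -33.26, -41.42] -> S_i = -8.78 + -8.16*i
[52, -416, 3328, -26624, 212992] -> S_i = 52*-8^i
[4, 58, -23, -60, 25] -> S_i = Random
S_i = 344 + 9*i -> [344, 353, 362, 371, 380]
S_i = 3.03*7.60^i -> [3.03, 23.03, 175.01, 1330.1, 10108.74]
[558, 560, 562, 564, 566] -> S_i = 558 + 2*i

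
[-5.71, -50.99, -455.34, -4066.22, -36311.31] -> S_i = -5.71*8.93^i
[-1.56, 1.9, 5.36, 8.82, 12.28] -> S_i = -1.56 + 3.46*i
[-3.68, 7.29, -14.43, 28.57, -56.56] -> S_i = -3.68*(-1.98)^i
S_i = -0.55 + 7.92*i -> [-0.55, 7.37, 15.29, 23.21, 31.13]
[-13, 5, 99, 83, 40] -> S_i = Random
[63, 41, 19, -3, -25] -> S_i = 63 + -22*i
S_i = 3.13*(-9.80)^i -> [3.13, -30.67, 300.61, -2945.93, 28870.12]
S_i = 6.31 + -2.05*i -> [6.31, 4.26, 2.21, 0.16, -1.89]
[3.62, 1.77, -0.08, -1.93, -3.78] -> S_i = 3.62 + -1.85*i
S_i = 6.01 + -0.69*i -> [6.01, 5.32, 4.63, 3.94, 3.25]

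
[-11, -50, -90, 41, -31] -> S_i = Random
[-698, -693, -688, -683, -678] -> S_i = -698 + 5*i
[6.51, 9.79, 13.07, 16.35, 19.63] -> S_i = 6.51 + 3.28*i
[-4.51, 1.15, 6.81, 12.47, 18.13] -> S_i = -4.51 + 5.66*i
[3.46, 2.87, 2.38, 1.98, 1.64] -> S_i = 3.46*0.83^i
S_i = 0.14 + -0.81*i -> [0.14, -0.67, -1.48, -2.29, -3.1]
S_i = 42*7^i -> [42, 294, 2058, 14406, 100842]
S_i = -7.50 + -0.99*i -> [-7.5, -8.49, -9.48, -10.47, -11.46]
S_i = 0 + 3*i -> [0, 3, 6, 9, 12]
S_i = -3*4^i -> [-3, -12, -48, -192, -768]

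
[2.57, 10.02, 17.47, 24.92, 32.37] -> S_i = 2.57 + 7.45*i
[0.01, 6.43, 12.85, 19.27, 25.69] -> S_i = 0.01 + 6.42*i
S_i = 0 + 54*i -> [0, 54, 108, 162, 216]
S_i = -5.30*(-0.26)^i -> [-5.3, 1.38, -0.36, 0.09, -0.02]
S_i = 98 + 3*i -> [98, 101, 104, 107, 110]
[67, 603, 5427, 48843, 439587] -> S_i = 67*9^i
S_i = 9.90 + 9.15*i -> [9.9, 19.05, 28.2, 37.35, 46.5]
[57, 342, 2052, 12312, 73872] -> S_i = 57*6^i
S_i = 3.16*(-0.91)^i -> [3.16, -2.88, 2.62, -2.38, 2.17]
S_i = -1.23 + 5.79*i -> [-1.23, 4.56, 10.35, 16.14, 21.93]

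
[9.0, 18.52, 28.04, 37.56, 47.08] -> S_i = 9.00 + 9.52*i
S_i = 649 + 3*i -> [649, 652, 655, 658, 661]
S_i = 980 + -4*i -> [980, 976, 972, 968, 964]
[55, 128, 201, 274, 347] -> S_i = 55 + 73*i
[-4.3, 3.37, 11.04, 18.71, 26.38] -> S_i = -4.30 + 7.67*i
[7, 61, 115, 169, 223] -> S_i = 7 + 54*i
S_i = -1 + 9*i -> [-1, 8, 17, 26, 35]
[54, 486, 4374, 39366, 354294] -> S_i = 54*9^i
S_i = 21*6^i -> [21, 126, 756, 4536, 27216]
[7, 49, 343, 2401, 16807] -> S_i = 7*7^i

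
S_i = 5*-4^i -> [5, -20, 80, -320, 1280]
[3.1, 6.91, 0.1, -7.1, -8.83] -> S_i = Random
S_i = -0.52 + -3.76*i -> [-0.52, -4.28, -8.04, -11.8, -15.56]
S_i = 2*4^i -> [2, 8, 32, 128, 512]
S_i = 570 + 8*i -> [570, 578, 586, 594, 602]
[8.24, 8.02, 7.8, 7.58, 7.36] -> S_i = 8.24 + -0.22*i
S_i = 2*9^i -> [2, 18, 162, 1458, 13122]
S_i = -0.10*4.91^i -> [-0.1, -0.49, -2.41, -11.84, -58.12]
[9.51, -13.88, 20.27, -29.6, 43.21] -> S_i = 9.51*(-1.46)^i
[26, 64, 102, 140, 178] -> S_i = 26 + 38*i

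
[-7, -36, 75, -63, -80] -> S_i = Random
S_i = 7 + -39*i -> [7, -32, -71, -110, -149]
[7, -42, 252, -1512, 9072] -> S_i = 7*-6^i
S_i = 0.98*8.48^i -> [0.98, 8.31, 70.47, 597.6, 5067.68]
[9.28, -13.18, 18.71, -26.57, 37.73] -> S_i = 9.28*(-1.42)^i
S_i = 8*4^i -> [8, 32, 128, 512, 2048]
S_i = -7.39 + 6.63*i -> [-7.39, -0.76, 5.87, 12.5, 19.13]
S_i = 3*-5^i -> [3, -15, 75, -375, 1875]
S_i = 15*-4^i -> [15, -60, 240, -960, 3840]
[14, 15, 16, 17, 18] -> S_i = 14 + 1*i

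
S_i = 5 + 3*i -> [5, 8, 11, 14, 17]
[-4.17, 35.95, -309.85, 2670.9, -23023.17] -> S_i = -4.17*(-8.62)^i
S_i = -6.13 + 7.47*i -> [-6.13, 1.34, 8.81, 16.28, 23.75]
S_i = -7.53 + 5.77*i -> [-7.53, -1.76, 4.01, 9.78, 15.55]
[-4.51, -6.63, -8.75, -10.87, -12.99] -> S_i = -4.51 + -2.12*i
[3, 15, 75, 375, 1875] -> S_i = 3*5^i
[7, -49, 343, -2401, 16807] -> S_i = 7*-7^i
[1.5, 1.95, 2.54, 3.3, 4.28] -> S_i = 1.50*1.30^i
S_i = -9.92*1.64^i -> [-9.92, -16.27, -26.68, -43.76, -71.76]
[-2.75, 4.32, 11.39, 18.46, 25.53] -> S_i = -2.75 + 7.07*i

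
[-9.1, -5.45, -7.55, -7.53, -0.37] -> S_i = Random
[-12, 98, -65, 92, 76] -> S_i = Random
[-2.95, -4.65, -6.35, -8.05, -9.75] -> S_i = -2.95 + -1.70*i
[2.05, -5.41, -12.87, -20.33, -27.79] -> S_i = 2.05 + -7.46*i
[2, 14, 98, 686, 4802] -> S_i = 2*7^i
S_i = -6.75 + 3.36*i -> [-6.75, -3.39, -0.03, 3.33, 6.69]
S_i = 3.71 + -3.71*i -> [3.71, 0.0, -3.71, -7.42, -11.13]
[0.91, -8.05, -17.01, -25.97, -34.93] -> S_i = 0.91 + -8.96*i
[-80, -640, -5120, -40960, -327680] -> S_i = -80*8^i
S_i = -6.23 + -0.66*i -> [-6.23, -6.89, -7.55, -8.21, -8.87]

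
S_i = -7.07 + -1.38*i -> [-7.07, -8.45, -9.83, -11.21, -12.59]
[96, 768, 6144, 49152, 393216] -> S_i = 96*8^i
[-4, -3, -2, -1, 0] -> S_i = -4 + 1*i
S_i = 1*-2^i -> [1, -2, 4, -8, 16]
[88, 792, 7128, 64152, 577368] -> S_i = 88*9^i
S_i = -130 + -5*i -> [-130, -135, -140, -145, -150]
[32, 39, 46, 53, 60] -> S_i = 32 + 7*i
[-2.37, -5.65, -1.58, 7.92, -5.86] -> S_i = Random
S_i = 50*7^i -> [50, 350, 2450, 17150, 120050]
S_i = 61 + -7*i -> [61, 54, 47, 40, 33]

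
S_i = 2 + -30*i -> [2, -28, -58, -88, -118]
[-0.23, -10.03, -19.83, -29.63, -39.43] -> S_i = -0.23 + -9.80*i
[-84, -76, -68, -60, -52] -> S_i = -84 + 8*i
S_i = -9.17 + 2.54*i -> [-9.17, -6.63, -4.09, -1.55, 0.99]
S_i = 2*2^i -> [2, 4, 8, 16, 32]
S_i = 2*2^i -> [2, 4, 8, 16, 32]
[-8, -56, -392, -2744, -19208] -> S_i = -8*7^i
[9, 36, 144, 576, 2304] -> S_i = 9*4^i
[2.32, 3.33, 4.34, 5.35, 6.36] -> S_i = 2.32 + 1.01*i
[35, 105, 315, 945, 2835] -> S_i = 35*3^i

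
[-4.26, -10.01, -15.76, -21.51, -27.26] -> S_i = -4.26 + -5.75*i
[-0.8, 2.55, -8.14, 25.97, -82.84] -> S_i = -0.80*(-3.19)^i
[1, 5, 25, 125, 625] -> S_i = 1*5^i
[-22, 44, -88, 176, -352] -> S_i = -22*-2^i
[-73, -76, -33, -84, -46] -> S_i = Random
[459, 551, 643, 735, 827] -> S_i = 459 + 92*i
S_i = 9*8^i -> [9, 72, 576, 4608, 36864]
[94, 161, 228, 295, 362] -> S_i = 94 + 67*i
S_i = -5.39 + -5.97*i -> [-5.39, -11.36, -17.33, -23.3, -29.27]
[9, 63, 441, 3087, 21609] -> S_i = 9*7^i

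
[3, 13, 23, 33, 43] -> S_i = 3 + 10*i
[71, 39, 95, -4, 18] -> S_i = Random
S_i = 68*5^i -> [68, 340, 1700, 8500, 42500]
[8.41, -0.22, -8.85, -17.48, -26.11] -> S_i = 8.41 + -8.63*i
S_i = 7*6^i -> [7, 42, 252, 1512, 9072]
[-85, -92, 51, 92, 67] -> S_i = Random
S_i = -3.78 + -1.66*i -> [-3.78, -5.44, -7.1, -8.76, -10.42]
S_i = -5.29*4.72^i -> [-5.29, -24.97, -117.85, -556.26, -2625.57]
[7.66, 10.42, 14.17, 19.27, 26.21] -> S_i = 7.66*1.36^i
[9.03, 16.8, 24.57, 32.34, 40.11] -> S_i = 9.03 + 7.77*i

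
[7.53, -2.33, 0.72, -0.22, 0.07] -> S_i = 7.53*(-0.31)^i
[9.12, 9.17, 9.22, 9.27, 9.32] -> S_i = 9.12 + 0.05*i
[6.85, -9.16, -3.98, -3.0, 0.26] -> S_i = Random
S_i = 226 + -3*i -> [226, 223, 220, 217, 214]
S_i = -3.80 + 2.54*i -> [-3.8, -1.26, 1.28, 3.82, 6.36]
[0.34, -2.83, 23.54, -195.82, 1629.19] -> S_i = 0.34*(-8.32)^i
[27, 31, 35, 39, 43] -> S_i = 27 + 4*i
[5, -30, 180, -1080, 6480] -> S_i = 5*-6^i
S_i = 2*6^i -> [2, 12, 72, 432, 2592]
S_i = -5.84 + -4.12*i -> [-5.84, -9.96, -14.08, -18.2, -22.32]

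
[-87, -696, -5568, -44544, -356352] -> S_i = -87*8^i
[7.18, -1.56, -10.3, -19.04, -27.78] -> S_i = 7.18 + -8.74*i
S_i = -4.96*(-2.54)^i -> [-4.96, 12.6, -32.0, 81.28, -206.45]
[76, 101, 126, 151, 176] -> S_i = 76 + 25*i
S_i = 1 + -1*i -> [1, 0, -1, -2, -3]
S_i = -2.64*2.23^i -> [-2.64, -5.89, -13.13, -29.28, -65.29]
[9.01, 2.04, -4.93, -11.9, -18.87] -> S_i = 9.01 + -6.97*i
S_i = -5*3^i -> [-5, -15, -45, -135, -405]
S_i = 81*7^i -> [81, 567, 3969, 27783, 194481]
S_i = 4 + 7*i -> [4, 11, 18, 25, 32]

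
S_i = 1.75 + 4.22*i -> [1.75, 5.97, 10.19, 14.41, 18.63]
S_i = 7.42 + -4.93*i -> [7.42, 2.49, -2.44, -7.37, -12.3]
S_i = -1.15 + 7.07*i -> [-1.15, 5.92, 12.99, 20.06, 27.13]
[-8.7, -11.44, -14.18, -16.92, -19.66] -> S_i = -8.70 + -2.74*i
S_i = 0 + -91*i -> [0, -91, -182, -273, -364]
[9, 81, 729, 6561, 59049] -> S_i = 9*9^i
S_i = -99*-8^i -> [-99, 792, -6336, 50688, -405504]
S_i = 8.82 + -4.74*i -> [8.82, 4.08, -0.66, -5.4, -10.14]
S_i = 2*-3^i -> [2, -6, 18, -54, 162]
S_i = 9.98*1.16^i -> [9.98, 11.58, 13.43, 15.58, 18.07]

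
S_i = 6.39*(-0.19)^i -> [6.39, -1.21, 0.23, -0.04, 0.01]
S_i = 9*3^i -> [9, 27, 81, 243, 729]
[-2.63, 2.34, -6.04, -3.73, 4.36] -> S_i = Random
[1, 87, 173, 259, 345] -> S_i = 1 + 86*i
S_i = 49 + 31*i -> [49, 80, 111, 142, 173]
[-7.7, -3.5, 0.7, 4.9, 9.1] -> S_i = -7.70 + 4.20*i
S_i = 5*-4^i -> [5, -20, 80, -320, 1280]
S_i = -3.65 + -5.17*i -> [-3.65, -8.82, -13.99, -19.16, -24.33]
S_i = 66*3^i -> [66, 198, 594, 1782, 5346]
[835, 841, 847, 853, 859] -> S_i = 835 + 6*i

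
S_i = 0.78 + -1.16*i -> [0.78, -0.38, -1.54, -2.7, -3.86]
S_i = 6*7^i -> [6, 42, 294, 2058, 14406]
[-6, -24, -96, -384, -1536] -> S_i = -6*4^i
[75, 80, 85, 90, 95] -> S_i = 75 + 5*i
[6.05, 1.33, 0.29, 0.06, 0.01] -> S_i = 6.05*0.22^i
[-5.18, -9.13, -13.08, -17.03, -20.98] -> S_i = -5.18 + -3.95*i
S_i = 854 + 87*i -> [854, 941, 1028, 1115, 1202]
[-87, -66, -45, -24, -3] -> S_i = -87 + 21*i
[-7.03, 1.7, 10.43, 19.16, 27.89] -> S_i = -7.03 + 8.73*i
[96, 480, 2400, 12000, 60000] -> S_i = 96*5^i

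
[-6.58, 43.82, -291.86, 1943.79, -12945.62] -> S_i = -6.58*(-6.66)^i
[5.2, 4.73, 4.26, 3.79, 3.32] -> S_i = 5.20 + -0.47*i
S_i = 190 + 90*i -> [190, 280, 370, 460, 550]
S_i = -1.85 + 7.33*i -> [-1.85, 5.48, 12.81, 20.14, 27.47]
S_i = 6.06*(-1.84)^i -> [6.06, -11.15, 20.52, -37.75, 69.46]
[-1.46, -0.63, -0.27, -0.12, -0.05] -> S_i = -1.46*0.43^i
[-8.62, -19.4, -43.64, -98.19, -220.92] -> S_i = -8.62*2.25^i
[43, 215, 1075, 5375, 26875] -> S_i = 43*5^i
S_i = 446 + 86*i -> [446, 532, 618, 704, 790]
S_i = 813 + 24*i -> [813, 837, 861, 885, 909]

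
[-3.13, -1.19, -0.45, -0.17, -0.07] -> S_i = -3.13*0.38^i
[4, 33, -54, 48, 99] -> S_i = Random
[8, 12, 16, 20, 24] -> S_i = 8 + 4*i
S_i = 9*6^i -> [9, 54, 324, 1944, 11664]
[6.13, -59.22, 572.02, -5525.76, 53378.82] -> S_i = 6.13*(-9.66)^i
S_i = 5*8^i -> [5, 40, 320, 2560, 20480]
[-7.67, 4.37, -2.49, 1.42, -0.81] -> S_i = -7.67*(-0.57)^i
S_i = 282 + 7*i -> [282, 289, 296, 303, 310]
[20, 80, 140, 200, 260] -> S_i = 20 + 60*i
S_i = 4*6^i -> [4, 24, 144, 864, 5184]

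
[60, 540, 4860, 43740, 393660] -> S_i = 60*9^i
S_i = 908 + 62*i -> [908, 970, 1032, 1094, 1156]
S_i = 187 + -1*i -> [187, 186, 185, 184, 183]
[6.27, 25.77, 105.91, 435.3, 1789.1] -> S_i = 6.27*4.11^i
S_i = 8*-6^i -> [8, -48, 288, -1728, 10368]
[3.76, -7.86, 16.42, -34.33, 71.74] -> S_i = 3.76*(-2.09)^i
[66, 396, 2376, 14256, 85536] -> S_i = 66*6^i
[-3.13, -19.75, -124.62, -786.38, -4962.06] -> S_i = -3.13*6.31^i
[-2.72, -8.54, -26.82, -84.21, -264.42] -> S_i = -2.72*3.14^i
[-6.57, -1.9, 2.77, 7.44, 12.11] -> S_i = -6.57 + 4.67*i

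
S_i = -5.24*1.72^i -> [-5.24, -9.01, -15.5, -26.66, -45.86]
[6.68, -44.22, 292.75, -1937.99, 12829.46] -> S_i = 6.68*(-6.62)^i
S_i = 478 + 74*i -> [478, 552, 626, 700, 774]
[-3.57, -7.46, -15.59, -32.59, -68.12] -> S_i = -3.57*2.09^i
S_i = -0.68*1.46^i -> [-0.68, -0.99, -1.45, -2.12, -3.09]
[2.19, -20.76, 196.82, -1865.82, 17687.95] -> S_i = 2.19*(-9.48)^i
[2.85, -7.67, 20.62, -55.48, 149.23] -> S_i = 2.85*(-2.69)^i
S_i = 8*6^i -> [8, 48, 288, 1728, 10368]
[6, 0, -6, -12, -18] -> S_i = 6 + -6*i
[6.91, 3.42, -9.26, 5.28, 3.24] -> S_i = Random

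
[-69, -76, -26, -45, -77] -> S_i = Random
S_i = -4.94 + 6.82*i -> [-4.94, 1.88, 8.7, 15.52, 22.34]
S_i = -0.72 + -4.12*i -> [-0.72, -4.84, -8.96, -13.08, -17.2]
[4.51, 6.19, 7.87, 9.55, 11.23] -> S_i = 4.51 + 1.68*i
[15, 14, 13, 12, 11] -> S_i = 15 + -1*i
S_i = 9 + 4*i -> [9, 13, 17, 21, 25]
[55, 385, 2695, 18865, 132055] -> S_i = 55*7^i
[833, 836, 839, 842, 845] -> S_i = 833 + 3*i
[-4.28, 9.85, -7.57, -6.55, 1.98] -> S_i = Random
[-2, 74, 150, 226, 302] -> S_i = -2 + 76*i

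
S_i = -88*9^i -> [-88, -792, -7128, -64152, -577368]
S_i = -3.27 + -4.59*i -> [-3.27, -7.86, -12.45, -17.04, -21.63]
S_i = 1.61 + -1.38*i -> [1.61, 0.23, -1.15, -2.53, -3.91]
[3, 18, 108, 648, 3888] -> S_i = 3*6^i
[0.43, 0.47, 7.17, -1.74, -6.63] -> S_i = Random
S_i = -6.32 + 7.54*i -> [-6.32, 1.22, 8.76, 16.3, 23.84]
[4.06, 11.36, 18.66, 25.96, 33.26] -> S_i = 4.06 + 7.30*i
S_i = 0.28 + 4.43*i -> [0.28, 4.71, 9.14, 13.57, 18.0]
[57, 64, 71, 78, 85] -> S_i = 57 + 7*i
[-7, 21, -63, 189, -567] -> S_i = -7*-3^i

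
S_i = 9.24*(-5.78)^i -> [9.24, -53.41, 308.69, -1784.25, 10312.96]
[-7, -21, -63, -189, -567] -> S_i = -7*3^i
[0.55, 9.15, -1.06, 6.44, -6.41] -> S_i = Random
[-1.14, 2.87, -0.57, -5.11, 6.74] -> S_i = Random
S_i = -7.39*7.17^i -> [-7.39, -52.99, -379.91, -2723.97, -19530.85]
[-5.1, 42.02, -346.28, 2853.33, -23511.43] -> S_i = -5.10*(-8.24)^i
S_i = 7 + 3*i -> [7, 10, 13, 16, 19]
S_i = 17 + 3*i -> [17, 20, 23, 26, 29]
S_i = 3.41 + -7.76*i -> [3.41, -4.35, -12.11, -19.87, -27.63]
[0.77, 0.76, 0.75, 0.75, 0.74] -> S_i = 0.77*0.99^i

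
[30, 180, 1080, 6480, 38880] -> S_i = 30*6^i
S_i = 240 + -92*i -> [240, 148, 56, -36, -128]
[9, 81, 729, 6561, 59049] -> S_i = 9*9^i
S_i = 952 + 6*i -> [952, 958, 964, 970, 976]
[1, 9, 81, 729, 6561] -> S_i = 1*9^i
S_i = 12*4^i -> [12, 48, 192, 768, 3072]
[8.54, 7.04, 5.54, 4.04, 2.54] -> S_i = 8.54 + -1.50*i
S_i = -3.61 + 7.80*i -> [-3.61, 4.19, 11.99, 19.79, 27.59]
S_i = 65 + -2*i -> [65, 63, 61, 59, 57]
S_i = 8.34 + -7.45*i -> [8.34, 0.89, -6.56, -14.01, -21.46]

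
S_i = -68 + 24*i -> [-68, -44, -20, 4, 28]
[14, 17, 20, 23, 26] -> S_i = 14 + 3*i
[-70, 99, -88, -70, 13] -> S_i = Random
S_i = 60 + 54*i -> [60, 114, 168, 222, 276]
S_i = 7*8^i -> [7, 56, 448, 3584, 28672]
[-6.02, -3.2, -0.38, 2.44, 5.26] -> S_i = -6.02 + 2.82*i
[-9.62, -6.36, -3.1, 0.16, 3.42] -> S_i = -9.62 + 3.26*i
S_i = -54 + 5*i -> [-54, -49, -44, -39, -34]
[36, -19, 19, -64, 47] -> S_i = Random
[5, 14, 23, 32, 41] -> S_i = 5 + 9*i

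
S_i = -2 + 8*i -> [-2, 6, 14, 22, 30]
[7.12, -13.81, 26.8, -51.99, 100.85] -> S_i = 7.12*(-1.94)^i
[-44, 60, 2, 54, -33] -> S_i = Random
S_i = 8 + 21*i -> [8, 29, 50, 71, 92]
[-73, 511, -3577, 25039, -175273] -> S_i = -73*-7^i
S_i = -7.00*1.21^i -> [-7.0, -8.47, -10.25, -12.4, -15.01]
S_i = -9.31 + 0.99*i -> [-9.31, -8.32, -7.33, -6.34, -5.35]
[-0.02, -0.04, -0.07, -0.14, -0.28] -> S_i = -0.02*1.93^i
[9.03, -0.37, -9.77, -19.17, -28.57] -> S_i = 9.03 + -9.40*i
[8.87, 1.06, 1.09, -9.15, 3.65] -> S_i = Random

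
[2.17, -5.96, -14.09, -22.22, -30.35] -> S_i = 2.17 + -8.13*i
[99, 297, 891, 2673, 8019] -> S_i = 99*3^i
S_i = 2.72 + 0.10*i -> [2.72, 2.82, 2.92, 3.02, 3.12]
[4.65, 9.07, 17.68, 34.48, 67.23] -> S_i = 4.65*1.95^i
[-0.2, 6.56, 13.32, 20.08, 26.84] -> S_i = -0.20 + 6.76*i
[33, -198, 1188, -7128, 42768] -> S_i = 33*-6^i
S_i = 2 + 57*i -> [2, 59, 116, 173, 230]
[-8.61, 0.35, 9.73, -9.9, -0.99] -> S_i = Random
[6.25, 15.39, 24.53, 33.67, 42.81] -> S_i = 6.25 + 9.14*i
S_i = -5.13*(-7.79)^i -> [-5.13, 39.96, -311.31, 2425.1, -18891.53]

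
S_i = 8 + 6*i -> [8, 14, 20, 26, 32]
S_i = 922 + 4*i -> [922, 926, 930, 934, 938]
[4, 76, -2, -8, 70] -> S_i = Random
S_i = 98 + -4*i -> [98, 94, 90, 86, 82]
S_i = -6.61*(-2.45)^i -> [-6.61, 16.19, -39.68, 97.21, -238.16]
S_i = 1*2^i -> [1, 2, 4, 8, 16]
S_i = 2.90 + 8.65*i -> [2.9, 11.55, 20.2, 28.85, 37.5]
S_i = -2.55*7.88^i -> [-2.55, -20.09, -158.34, -1247.72, -9832.07]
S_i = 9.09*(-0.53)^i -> [9.09, -4.82, 2.55, -1.35, 0.72]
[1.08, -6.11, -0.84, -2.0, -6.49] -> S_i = Random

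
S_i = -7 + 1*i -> [-7, -6, -5, -4, -3]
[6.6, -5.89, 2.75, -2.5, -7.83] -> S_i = Random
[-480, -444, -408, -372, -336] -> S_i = -480 + 36*i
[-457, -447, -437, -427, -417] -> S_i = -457 + 10*i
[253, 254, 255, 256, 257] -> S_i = 253 + 1*i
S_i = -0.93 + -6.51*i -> [-0.93, -7.44, -13.95, -20.46, -26.97]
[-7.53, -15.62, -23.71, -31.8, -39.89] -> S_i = -7.53 + -8.09*i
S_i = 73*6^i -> [73, 438, 2628, 15768, 94608]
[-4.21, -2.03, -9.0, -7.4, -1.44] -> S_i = Random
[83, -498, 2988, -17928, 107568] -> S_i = 83*-6^i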